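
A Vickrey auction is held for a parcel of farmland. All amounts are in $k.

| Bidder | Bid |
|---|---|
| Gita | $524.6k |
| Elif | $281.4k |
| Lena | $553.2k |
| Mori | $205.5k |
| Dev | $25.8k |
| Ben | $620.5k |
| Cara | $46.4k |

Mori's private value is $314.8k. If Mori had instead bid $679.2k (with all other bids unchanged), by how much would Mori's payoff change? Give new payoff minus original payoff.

The highest bid among the other bidders is $620.5k; Mori's bid doesn't change that.
Original bid $205.5k: Mori is not highest (top rival bid is $620.5k); payoff $0k.
Alternative bid $679.2k: Mori is highest, pays the top rival bid $620.5k; payoff $314.8k − $620.5k = −$305.7k.
Change in payoff = −$305.7k − ($0k) = −$305.7k.

−$305.7k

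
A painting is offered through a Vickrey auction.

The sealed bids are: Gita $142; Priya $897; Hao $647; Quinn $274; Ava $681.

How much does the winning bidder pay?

$681

Highest bid: Priya at $897, so Priya wins.
Second-highest bid: Ava at $681 — that is the price the winner pays.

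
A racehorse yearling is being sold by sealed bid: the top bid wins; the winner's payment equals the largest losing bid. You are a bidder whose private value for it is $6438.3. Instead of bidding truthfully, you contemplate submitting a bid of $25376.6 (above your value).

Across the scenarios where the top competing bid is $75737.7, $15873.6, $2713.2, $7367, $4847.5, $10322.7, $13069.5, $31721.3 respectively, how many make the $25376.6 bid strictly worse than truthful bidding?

The deviation hurts exactly when the highest competing bid lies strictly between $6438.3 and $25376.6 — overbidding then wins at a price above your value.
$75737.7: above both → same outcome either way.
$15873.6: inside the interval → strictly worse (loss $9435.3).
$2713.2: below both → same outcome either way.
$7367: inside the interval → strictly worse (loss $928.7).
$4847.5: below both → same outcome either way.
$10322.7: inside the interval → strictly worse (loss $3884.4).
$13069.5: inside the interval → strictly worse (loss $6631.2).
$31721.3: above both → same outcome either way.
Count: 4.

4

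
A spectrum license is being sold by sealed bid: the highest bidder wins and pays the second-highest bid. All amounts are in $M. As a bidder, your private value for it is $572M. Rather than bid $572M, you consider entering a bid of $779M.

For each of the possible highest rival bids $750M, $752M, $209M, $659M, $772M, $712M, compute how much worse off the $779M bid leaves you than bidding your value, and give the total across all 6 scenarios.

The deviation costs you only when the competing bid falls strictly between $572M and $779M; elsewhere both bids give the same outcome.
$750M: truthful payoff $0M, deviation payoff −$178M → loss $178M.
$752M: truthful payoff $0M, deviation payoff −$180M → loss $180M.
$209M: outcomes coincide → loss $0M.
$659M: truthful payoff $0M, deviation payoff −$87M → loss $87M.
$772M: truthful payoff $0M, deviation payoff −$200M → loss $200M.
$712M: truthful payoff $0M, deviation payoff −$140M → loss $140M.
Total loss = $178M + $180M + $87M + $200M + $140M = $785M.

$785M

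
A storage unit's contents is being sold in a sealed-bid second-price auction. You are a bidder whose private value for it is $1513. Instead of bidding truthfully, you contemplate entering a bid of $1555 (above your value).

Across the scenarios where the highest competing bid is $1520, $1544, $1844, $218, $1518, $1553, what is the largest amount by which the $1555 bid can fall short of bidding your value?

$1520: truthful gives $0, deviation gives −$7 → loss $7.
$1544: truthful gives $0, deviation gives −$31 → loss $31.
$1844: same outcome either way → loss $0.
$218: same outcome either way → loss $0.
$1518: truthful gives $0, deviation gives −$5 → loss $5.
$1553: truthful gives $0, deviation gives −$40 → loss $40.
Maximum loss: $40.

$40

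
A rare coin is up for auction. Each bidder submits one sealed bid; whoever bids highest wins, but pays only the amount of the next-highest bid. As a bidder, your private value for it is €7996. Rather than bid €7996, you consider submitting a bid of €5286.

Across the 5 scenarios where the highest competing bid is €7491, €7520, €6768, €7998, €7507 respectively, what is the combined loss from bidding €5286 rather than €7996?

The deviation costs you only when the competing bid falls strictly between €5286 and €7996; elsewhere both bids give the same outcome.
€7491: truthful payoff €505, deviation payoff €0 → loss €505.
€7520: truthful payoff €476, deviation payoff €0 → loss €476.
€6768: truthful payoff €1228, deviation payoff €0 → loss €1228.
€7998: outcomes coincide → loss €0.
€7507: truthful payoff €489, deviation payoff €0 → loss €489.
Total loss = €505 + €476 + €1228 + €489 = €2698.
Truthful bidding weakly dominates here: raising your bid can only win items priced above your value, and lowering it can only forfeit items priced below.

€2698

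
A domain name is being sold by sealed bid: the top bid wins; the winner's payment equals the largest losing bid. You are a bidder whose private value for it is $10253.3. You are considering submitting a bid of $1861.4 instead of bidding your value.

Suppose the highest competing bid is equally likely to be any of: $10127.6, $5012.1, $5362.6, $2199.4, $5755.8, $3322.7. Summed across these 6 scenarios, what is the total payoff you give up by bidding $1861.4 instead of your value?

$29739.6

The deviation costs you only when the competing bid falls strictly between $1861.4 and $10253.3; elsewhere both bids give the same outcome.
$10127.6: truthful payoff $125.7, deviation payoff $0 → loss $125.7.
$5012.1: truthful payoff $5241.2, deviation payoff $0 → loss $5241.2.
$5362.6: truthful payoff $4890.7, deviation payoff $0 → loss $4890.7.
$2199.4: truthful payoff $8053.9, deviation payoff $0 → loss $8053.9.
$5755.8: truthful payoff $4497.5, deviation payoff $0 → loss $4497.5.
$3322.7: truthful payoff $6930.6, deviation payoff $0 → loss $6930.6.
Total loss = $125.7 + $5241.2 + $4890.7 + $8053.9 + $4497.5 + $6930.6 = $29739.6.
Truthful bidding weakly dominates here: raising your bid can only win items priced above your value, and lowering it can only forfeit items priced below.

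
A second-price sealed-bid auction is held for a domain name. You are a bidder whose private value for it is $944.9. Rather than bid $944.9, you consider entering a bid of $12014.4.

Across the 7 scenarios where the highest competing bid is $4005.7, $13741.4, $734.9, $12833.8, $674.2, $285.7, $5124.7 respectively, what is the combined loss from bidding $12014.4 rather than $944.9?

The deviation costs you only when the competing bid falls strictly between $944.9 and $12014.4; elsewhere both bids give the same outcome.
$4005.7: truthful payoff $0, deviation payoff −$3060.8 → loss $3060.8.
$13741.4: outcomes coincide → loss $0.
$734.9: outcomes coincide → loss $0.
$12833.8: outcomes coincide → loss $0.
$674.2: outcomes coincide → loss $0.
$285.7: outcomes coincide → loss $0.
$5124.7: truthful payoff $0, deviation payoff −$4179.8 → loss $4179.8.
Total loss = $3060.8 + $4179.8 = $7240.6.

$7240.6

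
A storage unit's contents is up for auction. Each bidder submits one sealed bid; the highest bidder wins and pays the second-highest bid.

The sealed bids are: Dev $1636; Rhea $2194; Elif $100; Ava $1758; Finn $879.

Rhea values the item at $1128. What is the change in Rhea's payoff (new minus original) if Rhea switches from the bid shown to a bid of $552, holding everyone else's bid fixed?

$630

The highest bid among the other bidders is $1758; Rhea's bid doesn't change that.
Original bid $2194: Rhea is highest, pays the top rival bid $1758; payoff $1128 − $1758 = −$630.
Alternative bid $552: Rhea is not highest (top rival bid is $1758); payoff $0.
Change in payoff = $0 − (−$630) = $630.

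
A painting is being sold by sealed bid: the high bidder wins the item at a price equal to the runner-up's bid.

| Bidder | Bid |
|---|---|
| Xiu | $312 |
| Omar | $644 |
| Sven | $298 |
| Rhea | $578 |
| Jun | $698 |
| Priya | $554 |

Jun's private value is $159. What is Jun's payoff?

Highest bid: Jun at $698, so Jun wins.
Second-highest bid: Omar at $644 — that is the price the winner pays.
Jun's payoff = value − price = $159 − $644 = −$485.

−$485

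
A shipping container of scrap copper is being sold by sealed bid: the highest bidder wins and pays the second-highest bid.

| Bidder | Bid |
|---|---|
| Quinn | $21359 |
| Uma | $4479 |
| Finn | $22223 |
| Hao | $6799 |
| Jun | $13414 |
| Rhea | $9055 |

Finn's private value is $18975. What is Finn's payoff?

−$2384

Highest bid: Finn at $22223, so Finn wins.
Second-highest bid: Quinn at $21359 — that is the price the winner pays.
Finn's payoff = value − price = $18975 − $21359 = −$2384.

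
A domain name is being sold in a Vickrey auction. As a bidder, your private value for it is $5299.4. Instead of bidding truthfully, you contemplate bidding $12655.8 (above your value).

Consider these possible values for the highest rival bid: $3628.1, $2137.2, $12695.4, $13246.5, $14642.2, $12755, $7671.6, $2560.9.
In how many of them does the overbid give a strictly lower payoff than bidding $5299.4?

1

The deviation hurts exactly when the highest competing bid lies strictly between $5299.4 and $12655.8 — overbidding then wins at a price above your value.
$3628.1: below both → same outcome either way.
$2137.2: below both → same outcome either way.
$12695.4: above both → same outcome either way.
$13246.5: above both → same outcome either way.
$14642.2: above both → same outcome either way.
$12755: above both → same outcome either way.
$7671.6: inside the interval → strictly worse (loss $2372.2).
$2560.9: below both → same outcome either way.
Count: 1.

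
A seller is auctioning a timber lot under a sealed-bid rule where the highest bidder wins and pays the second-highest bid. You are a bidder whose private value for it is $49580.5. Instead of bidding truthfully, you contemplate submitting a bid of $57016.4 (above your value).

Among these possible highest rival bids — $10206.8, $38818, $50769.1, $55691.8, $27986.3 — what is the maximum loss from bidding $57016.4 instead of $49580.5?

$6111.3

$10206.8: same outcome either way → loss $0.
$38818: same outcome either way → loss $0.
$50769.1: truthful gives $0, deviation gives −$1188.6 → loss $1188.6.
$55691.8: truthful gives $0, deviation gives −$6111.3 → loss $6111.3.
$27986.3: same outcome either way → loss $0.
Maximum loss: $6111.3.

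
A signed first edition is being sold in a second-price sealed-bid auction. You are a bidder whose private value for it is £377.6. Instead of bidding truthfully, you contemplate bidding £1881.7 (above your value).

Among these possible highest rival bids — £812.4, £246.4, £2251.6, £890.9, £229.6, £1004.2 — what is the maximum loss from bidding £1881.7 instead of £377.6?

£812.4: truthful gives £0, deviation gives −£434.8 → loss £434.8.
£246.4: same outcome either way → loss £0.
£2251.6: same outcome either way → loss £0.
£890.9: truthful gives £0, deviation gives −£513.3 → loss £513.3.
£229.6: same outcome either way → loss £0.
£1004.2: truthful gives £0, deviation gives −£626.6 → loss £626.6.
Maximum loss: £626.6.

£626.6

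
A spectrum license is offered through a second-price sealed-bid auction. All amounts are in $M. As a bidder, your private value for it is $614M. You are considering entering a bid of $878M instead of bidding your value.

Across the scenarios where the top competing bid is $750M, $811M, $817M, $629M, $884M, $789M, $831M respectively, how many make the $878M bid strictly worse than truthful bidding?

6

The deviation hurts exactly when the highest competing bid lies strictly between $614M and $878M — overbidding then wins at a price above your value.
$750M: inside the interval → strictly worse (loss $136M).
$811M: inside the interval → strictly worse (loss $197M).
$817M: inside the interval → strictly worse (loss $203M).
$629M: inside the interval → strictly worse (loss $15M).
$884M: above both → same outcome either way.
$789M: inside the interval → strictly worse (loss $175M).
$831M: inside the interval → strictly worse (loss $217M).
Count: 6.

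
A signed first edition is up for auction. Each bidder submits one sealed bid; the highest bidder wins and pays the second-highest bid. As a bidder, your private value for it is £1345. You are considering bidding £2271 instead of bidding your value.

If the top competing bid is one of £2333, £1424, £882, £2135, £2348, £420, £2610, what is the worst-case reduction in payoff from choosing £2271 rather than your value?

£790

£2333: same outcome either way → loss £0.
£1424: truthful gives £0, deviation gives −£79 → loss £79.
£882: same outcome either way → loss £0.
£2135: truthful gives £0, deviation gives −£790 → loss £790.
£2348: same outcome either way → loss £0.
£420: same outcome either way → loss £0.
£2610: same outcome either way → loss £0.
Maximum loss: £790.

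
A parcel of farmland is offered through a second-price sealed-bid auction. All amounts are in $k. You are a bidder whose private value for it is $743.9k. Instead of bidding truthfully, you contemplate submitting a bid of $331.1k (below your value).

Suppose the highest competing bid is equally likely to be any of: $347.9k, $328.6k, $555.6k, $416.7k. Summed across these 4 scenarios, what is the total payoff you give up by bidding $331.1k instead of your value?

The deviation costs you only when the competing bid falls strictly between $331.1k and $743.9k; elsewhere both bids give the same outcome.
$347.9k: truthful payoff $396k, deviation payoff $0k → loss $396k.
$328.6k: outcomes coincide → loss $0k.
$555.6k: truthful payoff $188.3k, deviation payoff $0k → loss $188.3k.
$416.7k: truthful payoff $327.2k, deviation payoff $0k → loss $327.2k.
Total loss = $396k + $188.3k + $327.2k = $911.5k.
Truthful bidding weakly dominates here: raising your bid can only win items priced above your value, and lowering it can only forfeit items priced below.

$911.5k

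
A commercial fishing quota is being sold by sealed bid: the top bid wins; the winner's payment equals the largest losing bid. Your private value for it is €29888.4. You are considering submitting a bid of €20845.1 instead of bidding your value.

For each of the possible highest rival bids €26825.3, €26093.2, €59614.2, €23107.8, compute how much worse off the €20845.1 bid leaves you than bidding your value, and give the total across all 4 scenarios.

€13638.9

The deviation costs you only when the competing bid falls strictly between €20845.1 and €29888.4; elsewhere both bids give the same outcome.
€26825.3: truthful payoff €3063.1, deviation payoff €0 → loss €3063.1.
€26093.2: truthful payoff €3795.2, deviation payoff €0 → loss €3795.2.
€59614.2: outcomes coincide → loss €0.
€23107.8: truthful payoff €6780.6, deviation payoff €0 → loss €6780.6.
Total loss = €3063.1 + €3795.2 + €6780.6 = €13638.9.
Because the price is fixed by the runner-up's bid, deviating from your value can only change a good outcome into a bad one — never the reverse.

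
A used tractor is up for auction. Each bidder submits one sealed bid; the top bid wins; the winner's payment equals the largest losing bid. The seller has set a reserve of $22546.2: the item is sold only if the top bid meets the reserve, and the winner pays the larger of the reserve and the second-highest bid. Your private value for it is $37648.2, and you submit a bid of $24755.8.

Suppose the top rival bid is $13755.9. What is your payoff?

Your bid $24755.8 is the highest and exceeds the reserve.
Price = max(second-highest bid, reserve) = max($13755.9, $22546.2) = $22546.2.
Payoff = $37648.2 − $22546.2 = $15102.

$15102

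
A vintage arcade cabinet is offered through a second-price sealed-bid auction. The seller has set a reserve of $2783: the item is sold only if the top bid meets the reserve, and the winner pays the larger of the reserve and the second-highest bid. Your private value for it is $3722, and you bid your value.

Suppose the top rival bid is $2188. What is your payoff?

$939

Your bid $3722 is the highest and exceeds the reserve.
Price = max(second-highest bid, reserve) = max($2188, $2783) = $2783.
Payoff = $3722 − $2783 = $939.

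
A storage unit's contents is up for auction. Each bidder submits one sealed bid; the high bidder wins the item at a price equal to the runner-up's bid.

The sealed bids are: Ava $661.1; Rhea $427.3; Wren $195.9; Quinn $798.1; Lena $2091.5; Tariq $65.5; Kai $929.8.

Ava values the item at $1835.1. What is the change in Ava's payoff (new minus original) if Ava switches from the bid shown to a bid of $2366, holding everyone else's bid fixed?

The highest bid among the other bidders is $2091.5; Ava's bid doesn't change that.
Original bid $661.1: Ava is not highest (top rival bid is $2091.5); payoff $0.
Alternative bid $2366: Ava is highest, pays the top rival bid $2091.5; payoff $1835.1 − $2091.5 = −$256.4.
Change in payoff = −$256.4 − ($0) = −$256.4.

−$256.4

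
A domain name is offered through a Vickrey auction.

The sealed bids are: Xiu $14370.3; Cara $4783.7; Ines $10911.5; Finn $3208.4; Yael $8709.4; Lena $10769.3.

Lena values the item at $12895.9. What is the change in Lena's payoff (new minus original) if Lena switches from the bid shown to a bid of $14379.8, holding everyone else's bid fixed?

The highest bid among the other bidders is $14370.3; Lena's bid doesn't change that.
Original bid $10769.3: Lena is not highest (top rival bid is $14370.3); payoff $0.
Alternative bid $14379.8: Lena is highest, pays the top rival bid $14370.3; payoff $12895.9 − $14370.3 = −$1474.4.
Change in payoff = −$1474.4 − ($0) = −$1474.4.

−$1474.4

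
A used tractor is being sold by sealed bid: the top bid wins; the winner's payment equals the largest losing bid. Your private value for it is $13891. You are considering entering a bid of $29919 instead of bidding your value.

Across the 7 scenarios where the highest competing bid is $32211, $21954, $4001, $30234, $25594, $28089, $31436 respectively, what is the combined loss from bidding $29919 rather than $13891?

$33964

The deviation costs you only when the competing bid falls strictly between $13891 and $29919; elsewhere both bids give the same outcome.
$32211: outcomes coincide → loss $0.
$21954: truthful payoff $0, deviation payoff −$8063 → loss $8063.
$4001: outcomes coincide → loss $0.
$30234: outcomes coincide → loss $0.
$25594: truthful payoff $0, deviation payoff −$11703 → loss $11703.
$28089: truthful payoff $0, deviation payoff −$14198 → loss $14198.
$31436: outcomes coincide → loss $0.
Total loss = $8063 + $11703 + $14198 = $33964.
Truthful bidding weakly dominates here: raising your bid can only win items priced above your value, and lowering it can only forfeit items priced below.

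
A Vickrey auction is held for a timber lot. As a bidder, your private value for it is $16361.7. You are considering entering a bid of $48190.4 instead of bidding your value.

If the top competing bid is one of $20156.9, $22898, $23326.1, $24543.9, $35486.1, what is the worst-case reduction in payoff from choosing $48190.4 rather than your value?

$19124.4

$20156.9: truthful gives $0, deviation gives −$3795.2 → loss $3795.2.
$22898: truthful gives $0, deviation gives −$6536.3 → loss $6536.3.
$23326.1: truthful gives $0, deviation gives −$6964.4 → loss $6964.4.
$24543.9: truthful gives $0, deviation gives −$8182.2 → loss $8182.2.
$35486.1: truthful gives $0, deviation gives −$19124.4 → loss $19124.4.
Maximum loss: $19124.4.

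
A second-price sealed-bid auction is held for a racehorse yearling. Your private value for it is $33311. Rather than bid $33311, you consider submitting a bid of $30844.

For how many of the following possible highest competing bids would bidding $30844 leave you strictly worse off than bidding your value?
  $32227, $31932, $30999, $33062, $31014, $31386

6

The deviation hurts exactly when the highest competing bid lies strictly between $30844 and $33311 — underbidding then forfeits a profitable win.
$32227: inside the interval → strictly worse (loss $1084).
$31932: inside the interval → strictly worse (loss $1379).
$30999: inside the interval → strictly worse (loss $2312).
$33062: inside the interval → strictly worse (loss $249).
$31014: inside the interval → strictly worse (loss $2297).
$31386: inside the interval → strictly worse (loss $1925).
Count: 6.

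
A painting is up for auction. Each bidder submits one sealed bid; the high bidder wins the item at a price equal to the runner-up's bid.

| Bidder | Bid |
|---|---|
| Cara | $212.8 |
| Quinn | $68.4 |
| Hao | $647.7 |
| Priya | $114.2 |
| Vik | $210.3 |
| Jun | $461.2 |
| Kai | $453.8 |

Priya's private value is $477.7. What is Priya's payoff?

$0

Highest bid: Hao at $647.7, so Hao wins.
Second-highest bid: Jun at $461.2 — that is the price the winner pays.
Priya did not win, so Priya pays nothing and receives nothing: payoff $0.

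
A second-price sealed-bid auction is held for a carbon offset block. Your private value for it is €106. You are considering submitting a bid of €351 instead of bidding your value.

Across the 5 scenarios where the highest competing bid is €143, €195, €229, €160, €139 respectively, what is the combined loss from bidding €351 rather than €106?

€336

The deviation costs you only when the competing bid falls strictly between €106 and €351; elsewhere both bids give the same outcome.
€143: truthful payoff €0, deviation payoff −€37 → loss €37.
€195: truthful payoff €0, deviation payoff −€89 → loss €89.
€229: truthful payoff €0, deviation payoff −€123 → loss €123.
€160: truthful payoff €0, deviation payoff −€54 → loss €54.
€139: truthful payoff €0, deviation payoff −€33 → loss €33.
Total loss = €37 + €89 + €123 + €54 + €33 = €336.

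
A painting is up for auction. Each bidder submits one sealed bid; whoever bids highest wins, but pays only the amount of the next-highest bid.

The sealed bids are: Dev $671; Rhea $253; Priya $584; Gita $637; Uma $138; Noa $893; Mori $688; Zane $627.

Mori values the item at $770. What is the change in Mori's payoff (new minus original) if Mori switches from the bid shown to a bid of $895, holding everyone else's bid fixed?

The highest bid among the other bidders is $893; Mori's bid doesn't change that.
Original bid $688: Mori is not highest (top rival bid is $893); payoff $0.
Alternative bid $895: Mori is highest, pays the top rival bid $893; payoff $770 − $893 = −$123.
Change in payoff = −$123 − ($0) = −$123.

−$123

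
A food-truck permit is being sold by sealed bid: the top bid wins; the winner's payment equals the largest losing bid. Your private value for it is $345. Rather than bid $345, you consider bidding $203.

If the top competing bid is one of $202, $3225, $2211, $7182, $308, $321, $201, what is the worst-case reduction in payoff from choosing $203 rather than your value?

$37

$202: same outcome either way → loss $0.
$3225: same outcome either way → loss $0.
$2211: same outcome either way → loss $0.
$7182: same outcome either way → loss $0.
$308: truthful gives $37, deviation gives $0 → loss $37.
$321: truthful gives $24, deviation gives $0 → loss $24.
$201: same outcome either way → loss $0.
Maximum loss: $37.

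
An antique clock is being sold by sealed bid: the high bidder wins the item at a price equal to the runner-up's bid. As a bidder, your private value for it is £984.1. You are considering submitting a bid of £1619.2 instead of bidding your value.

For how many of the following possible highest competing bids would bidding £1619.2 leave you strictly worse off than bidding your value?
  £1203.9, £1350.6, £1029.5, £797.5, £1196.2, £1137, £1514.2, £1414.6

7

The deviation hurts exactly when the highest competing bid lies strictly between £984.1 and £1619.2 — overbidding then wins at a price above your value.
£1203.9: inside the interval → strictly worse (loss £219.8).
£1350.6: inside the interval → strictly worse (loss £366.5).
£1029.5: inside the interval → strictly worse (loss £45.4).
£797.5: below both → same outcome either way.
£1196.2: inside the interval → strictly worse (loss £212.1).
£1137: inside the interval → strictly worse (loss £152.9).
£1514.2: inside the interval → strictly worse (loss £530.1).
£1414.6: inside the interval → strictly worse (loss £430.5).
Count: 7.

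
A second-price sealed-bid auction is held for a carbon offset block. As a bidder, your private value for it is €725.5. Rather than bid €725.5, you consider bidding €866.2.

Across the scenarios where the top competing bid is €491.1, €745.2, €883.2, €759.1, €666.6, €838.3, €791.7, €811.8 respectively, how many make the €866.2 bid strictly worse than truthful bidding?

5

The deviation hurts exactly when the highest competing bid lies strictly between €725.5 and €866.2 — overbidding then wins at a price above your value.
€491.1: below both → same outcome either way.
€745.2: inside the interval → strictly worse (loss €19.7).
€883.2: above both → same outcome either way.
€759.1: inside the interval → strictly worse (loss €33.6).
€666.6: below both → same outcome either way.
€838.3: inside the interval → strictly worse (loss €112.8).
€791.7: inside the interval → strictly worse (loss €66.2).
€811.8: inside the interval → strictly worse (loss €86.3).
Count: 5.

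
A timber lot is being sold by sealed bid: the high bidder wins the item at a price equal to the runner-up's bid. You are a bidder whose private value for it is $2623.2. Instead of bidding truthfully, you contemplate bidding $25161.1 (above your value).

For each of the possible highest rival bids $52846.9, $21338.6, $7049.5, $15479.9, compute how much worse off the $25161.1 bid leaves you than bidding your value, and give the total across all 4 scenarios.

$35998.4

The deviation costs you only when the competing bid falls strictly between $2623.2 and $25161.1; elsewhere both bids give the same outcome.
$52846.9: outcomes coincide → loss $0.
$21338.6: truthful payoff $0, deviation payoff −$18715.4 → loss $18715.4.
$7049.5: truthful payoff $0, deviation payoff −$4426.3 → loss $4426.3.
$15479.9: truthful payoff $0, deviation payoff −$12856.7 → loss $12856.7.
Total loss = $18715.4 + $4426.3 + $12856.7 = $35998.4.
Truthful bidding weakly dominates here: raising your bid can only win items priced above your value, and lowering it can only forfeit items priced below.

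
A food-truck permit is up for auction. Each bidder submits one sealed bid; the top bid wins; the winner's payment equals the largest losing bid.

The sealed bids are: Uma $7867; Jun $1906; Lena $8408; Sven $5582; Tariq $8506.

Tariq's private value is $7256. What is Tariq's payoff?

Highest bid: Tariq at $8506, so Tariq wins.
Second-highest bid: Lena at $8408 — that is the price the winner pays.
Tariq's payoff = value − price = $7256 − $8408 = −$1152.

−$1152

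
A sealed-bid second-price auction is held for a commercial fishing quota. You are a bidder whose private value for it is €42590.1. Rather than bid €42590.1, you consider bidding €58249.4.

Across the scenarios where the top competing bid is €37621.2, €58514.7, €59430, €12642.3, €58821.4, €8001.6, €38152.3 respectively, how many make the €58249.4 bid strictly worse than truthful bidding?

The deviation hurts exactly when the highest competing bid lies strictly between €42590.1 and €58249.4 — overbidding then wins at a price above your value.
€37621.2: below both → same outcome either way.
€58514.7: above both → same outcome either way.
€59430: above both → same outcome either way.
€12642.3: below both → same outcome either way.
€58821.4: above both → same outcome either way.
€8001.6: below both → same outcome either way.
€38152.3: below both → same outcome either way.
Count: 0.

0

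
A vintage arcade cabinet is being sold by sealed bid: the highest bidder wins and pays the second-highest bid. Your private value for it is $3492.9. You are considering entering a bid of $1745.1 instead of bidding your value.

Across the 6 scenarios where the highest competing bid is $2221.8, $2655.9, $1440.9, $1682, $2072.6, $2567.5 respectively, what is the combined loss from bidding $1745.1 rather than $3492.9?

The deviation costs you only when the competing bid falls strictly between $1745.1 and $3492.9; elsewhere both bids give the same outcome.
$2221.8: truthful payoff $1271.1, deviation payoff $0 → loss $1271.1.
$2655.9: truthful payoff $837, deviation payoff $0 → loss $837.
$1440.9: outcomes coincide → loss $0.
$1682: outcomes coincide → loss $0.
$2072.6: truthful payoff $1420.3, deviation payoff $0 → loss $1420.3.
$2567.5: truthful payoff $925.4, deviation payoff $0 → loss $925.4.
Total loss = $1271.1 + $837 + $1420.3 + $925.4 = $4453.8.
In a second-price auction your bid sets only whether you win, not what you pay, so bidding your true value is weakly dominant.

$4453.8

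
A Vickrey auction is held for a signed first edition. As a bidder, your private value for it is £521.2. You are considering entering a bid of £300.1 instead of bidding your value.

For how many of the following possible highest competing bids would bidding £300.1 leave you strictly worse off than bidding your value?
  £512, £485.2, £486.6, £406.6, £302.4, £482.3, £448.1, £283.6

7

The deviation hurts exactly when the highest competing bid lies strictly between £300.1 and £521.2 — underbidding then forfeits a profitable win.
£512: inside the interval → strictly worse (loss £9.2).
£485.2: inside the interval → strictly worse (loss £36).
£486.6: inside the interval → strictly worse (loss £34.6).
£406.6: inside the interval → strictly worse (loss £114.6).
£302.4: inside the interval → strictly worse (loss £218.8).
£482.3: inside the interval → strictly worse (loss £38.9).
£448.1: inside the interval → strictly worse (loss £73.1).
£283.6: below both → same outcome either way.
Count: 7.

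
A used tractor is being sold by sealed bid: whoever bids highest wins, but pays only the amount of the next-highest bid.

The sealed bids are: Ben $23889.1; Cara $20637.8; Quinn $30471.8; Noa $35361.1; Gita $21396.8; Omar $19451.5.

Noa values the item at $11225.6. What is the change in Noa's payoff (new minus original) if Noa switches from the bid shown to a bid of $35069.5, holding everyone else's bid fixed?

$0

The highest bid among the other bidders is $30471.8; Noa's bid doesn't change that.
Original bid $35361.1: Noa is highest, pays the top rival bid $30471.8; payoff $11225.6 − $30471.8 = −$19246.2.
Alternative bid $35069.5: Noa is highest, pays the top rival bid $30471.8; payoff $11225.6 − $30471.8 = −$19246.2.
Change in payoff = −$19246.2 − (−$19246.2) = $0.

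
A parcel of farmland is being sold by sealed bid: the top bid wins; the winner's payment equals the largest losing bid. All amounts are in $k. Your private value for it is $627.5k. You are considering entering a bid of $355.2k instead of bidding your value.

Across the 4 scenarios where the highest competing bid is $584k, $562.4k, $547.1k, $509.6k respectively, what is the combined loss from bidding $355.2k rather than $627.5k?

The deviation costs you only when the competing bid falls strictly between $355.2k and $627.5k; elsewhere both bids give the same outcome.
$584k: truthful payoff $43.5k, deviation payoff $0k → loss $43.5k.
$562.4k: truthful payoff $65.1k, deviation payoff $0k → loss $65.1k.
$547.1k: truthful payoff $80.4k, deviation payoff $0k → loss $80.4k.
$509.6k: truthful payoff $117.9k, deviation payoff $0k → loss $117.9k.
Total loss = $43.5k + $65.1k + $80.4k + $117.9k = $306.9k.

$306.9k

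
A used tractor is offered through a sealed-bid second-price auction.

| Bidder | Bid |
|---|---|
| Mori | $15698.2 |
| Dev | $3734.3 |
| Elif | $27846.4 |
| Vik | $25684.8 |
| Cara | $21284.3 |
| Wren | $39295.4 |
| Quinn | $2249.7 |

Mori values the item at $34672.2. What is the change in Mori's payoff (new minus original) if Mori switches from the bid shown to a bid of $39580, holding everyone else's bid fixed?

The highest bid among the other bidders is $39295.4; Mori's bid doesn't change that.
Original bid $15698.2: Mori is not highest (top rival bid is $39295.4); payoff $0.
Alternative bid $39580: Mori is highest, pays the top rival bid $39295.4; payoff $34672.2 − $39295.4 = −$4623.2.
Change in payoff = −$4623.2 − ($0) = −$4623.2.

−$4623.2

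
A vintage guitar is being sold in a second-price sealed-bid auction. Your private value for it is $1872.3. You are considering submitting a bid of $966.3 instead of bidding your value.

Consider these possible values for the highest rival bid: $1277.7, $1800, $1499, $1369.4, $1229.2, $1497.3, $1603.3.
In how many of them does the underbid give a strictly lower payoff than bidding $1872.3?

The deviation hurts exactly when the highest competing bid lies strictly between $966.3 and $1872.3 — underbidding then forfeits a profitable win.
$1277.7: inside the interval → strictly worse (loss $594.6).
$1800: inside the interval → strictly worse (loss $72.3).
$1499: inside the interval → strictly worse (loss $373.3).
$1369.4: inside the interval → strictly worse (loss $502.9).
$1229.2: inside the interval → strictly worse (loss $643.1).
$1497.3: inside the interval → strictly worse (loss $375).
$1603.3: inside the interval → strictly worse (loss $269).
Count: 7.

7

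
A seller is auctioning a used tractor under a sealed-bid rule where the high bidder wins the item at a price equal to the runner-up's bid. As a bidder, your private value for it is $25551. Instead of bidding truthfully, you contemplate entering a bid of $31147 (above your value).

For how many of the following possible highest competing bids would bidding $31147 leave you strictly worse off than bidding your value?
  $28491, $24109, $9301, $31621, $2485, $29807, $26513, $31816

The deviation hurts exactly when the highest competing bid lies strictly between $25551 and $31147 — overbidding then wins at a price above your value.
$28491: inside the interval → strictly worse (loss $2940).
$24109: below both → same outcome either way.
$9301: below both → same outcome either way.
$31621: above both → same outcome either way.
$2485: below both → same outcome either way.
$29807: inside the interval → strictly worse (loss $4256).
$26513: inside the interval → strictly worse (loss $962).
$31816: above both → same outcome either way.
Count: 3.

3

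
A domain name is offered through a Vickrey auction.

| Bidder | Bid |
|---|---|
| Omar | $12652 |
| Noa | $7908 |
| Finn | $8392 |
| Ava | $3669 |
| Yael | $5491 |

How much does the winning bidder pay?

$8392

Highest bid: Omar at $12652, so Omar wins.
Second-highest bid: Finn at $8392 — that is the price the winner pays.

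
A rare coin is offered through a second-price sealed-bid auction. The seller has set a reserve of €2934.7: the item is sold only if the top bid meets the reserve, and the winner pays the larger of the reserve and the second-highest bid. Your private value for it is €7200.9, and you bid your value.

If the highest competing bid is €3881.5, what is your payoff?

Your bid €7200.9 is the highest and exceeds the reserve.
Price = max(second-highest bid, reserve) = max(€3881.5, €2934.7) = €3881.5.
Payoff = €7200.9 − €3881.5 = €3319.4.

€3319.4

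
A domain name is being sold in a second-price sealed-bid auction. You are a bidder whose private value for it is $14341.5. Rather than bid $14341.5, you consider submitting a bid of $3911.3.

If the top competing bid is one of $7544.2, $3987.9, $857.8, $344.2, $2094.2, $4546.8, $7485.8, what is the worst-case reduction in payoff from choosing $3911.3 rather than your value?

$10353.6

$7544.2: truthful gives $6797.3, deviation gives $0 → loss $6797.3.
$3987.9: truthful gives $10353.6, deviation gives $0 → loss $10353.6.
$857.8: same outcome either way → loss $0.
$344.2: same outcome either way → loss $0.
$2094.2: same outcome either way → loss $0.
$4546.8: truthful gives $9794.7, deviation gives $0 → loss $9794.7.
$7485.8: truthful gives $6855.7, deviation gives $0 → loss $6855.7.
Maximum loss: $10353.6.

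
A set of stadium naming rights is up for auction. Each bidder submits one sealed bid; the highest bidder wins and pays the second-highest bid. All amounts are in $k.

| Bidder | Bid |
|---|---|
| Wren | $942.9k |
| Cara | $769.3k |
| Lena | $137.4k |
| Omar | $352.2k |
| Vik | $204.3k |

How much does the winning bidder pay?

$769.3k

Highest bid: Wren at $942.9k, so Wren wins.
Second-highest bid: Cara at $769.3k — that is the price the winner pays.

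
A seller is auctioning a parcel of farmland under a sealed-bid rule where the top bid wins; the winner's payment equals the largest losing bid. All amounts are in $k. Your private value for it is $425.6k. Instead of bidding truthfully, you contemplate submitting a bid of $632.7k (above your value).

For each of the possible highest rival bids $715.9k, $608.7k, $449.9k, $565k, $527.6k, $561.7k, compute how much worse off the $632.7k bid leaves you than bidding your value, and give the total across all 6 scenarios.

The deviation costs you only when the competing bid falls strictly between $425.6k and $632.7k; elsewhere both bids give the same outcome.
$715.9k: outcomes coincide → loss $0k.
$608.7k: truthful payoff $0k, deviation payoff −$183.1k → loss $183.1k.
$449.9k: truthful payoff $0k, deviation payoff −$24.3k → loss $24.3k.
$565k: truthful payoff $0k, deviation payoff −$139.4k → loss $139.4k.
$527.6k: truthful payoff $0k, deviation payoff −$102k → loss $102k.
$561.7k: truthful payoff $0k, deviation payoff −$136.1k → loss $136.1k.
Total loss = $183.1k + $24.3k + $139.4k + $102k + $136.1k = $584.9k.

$584.9k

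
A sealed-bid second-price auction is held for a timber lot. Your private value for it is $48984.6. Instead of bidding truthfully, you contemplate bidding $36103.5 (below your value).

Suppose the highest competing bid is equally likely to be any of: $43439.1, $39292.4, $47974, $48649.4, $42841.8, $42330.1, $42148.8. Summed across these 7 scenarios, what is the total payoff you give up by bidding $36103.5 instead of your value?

The deviation costs you only when the competing bid falls strictly between $36103.5 and $48984.6; elsewhere both bids give the same outcome.
$43439.1: truthful payoff $5545.5, deviation payoff $0 → loss $5545.5.
$39292.4: truthful payoff $9692.2, deviation payoff $0 → loss $9692.2.
$47974: truthful payoff $1010.6, deviation payoff $0 → loss $1010.6.
$48649.4: truthful payoff $335.2, deviation payoff $0 → loss $335.2.
$42841.8: truthful payoff $6142.8, deviation payoff $0 → loss $6142.8.
$42330.1: truthful payoff $6654.5, deviation payoff $0 → loss $6654.5.
$42148.8: truthful payoff $6835.8, deviation payoff $0 → loss $6835.8.
Total loss = $5545.5 + $9692.2 + $1010.6 + $335.2 + $6142.8 + $6654.5 + $6835.8 = $36216.6.

$36216.6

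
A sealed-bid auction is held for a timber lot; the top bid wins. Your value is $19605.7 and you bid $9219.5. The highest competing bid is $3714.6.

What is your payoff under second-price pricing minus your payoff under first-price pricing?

You have the highest bid, so you win under either rule.
Second-price: pay $3714.6 → payoff $15891.1.
First-price: pay your own bid $9219.5 → payoff $10386.2.
Difference = $15891.1 − ($10386.2) = $5504.9.

$5504.9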